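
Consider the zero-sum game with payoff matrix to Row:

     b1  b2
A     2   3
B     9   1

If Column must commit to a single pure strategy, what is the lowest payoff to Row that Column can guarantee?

3

Column maxima: b1 → 9, b2 → 3.
The smallest of these is 3.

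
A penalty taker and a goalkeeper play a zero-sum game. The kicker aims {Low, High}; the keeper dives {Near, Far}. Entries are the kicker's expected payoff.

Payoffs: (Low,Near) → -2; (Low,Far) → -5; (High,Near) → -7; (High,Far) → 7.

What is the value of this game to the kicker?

Row minima: Low → -5, High → -7; maximin = -5.
Column maxima: Near → -2, Far → 7; minimax = -2.
-5 ≠ -2, so there is no saddle point; optimal play is mixed.
Let the kicker play Low with probability p. Expected payoff against Near: (-2)p + (-7)(1−p) = 5p − 7; against Far: (-5)p + 7(1−p) = −12p + 7.
Setting these equal: 5p − 7 = −12p + 7 ⇒ 17p = 14 ⇒ p = 14/17, and the value is (5)·(14/17) − 7 = -49/17.
For the keeper: with q = P(Near), equating Low's and High's payoffs gives 3q − 5 = −14q + 7 ⇒ q = 12/17.

-49/17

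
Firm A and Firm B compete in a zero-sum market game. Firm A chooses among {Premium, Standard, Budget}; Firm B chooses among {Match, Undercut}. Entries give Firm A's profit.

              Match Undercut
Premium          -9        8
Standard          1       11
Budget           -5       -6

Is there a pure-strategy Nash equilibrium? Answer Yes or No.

Row minima: Premium → -9, Standard → 1, Budget → -6; maximin = 1.
Column maxima: Match → 1, Undercut → 11; minimax = 1.
maximin = minimax = 1, so a saddle point exists.

Yes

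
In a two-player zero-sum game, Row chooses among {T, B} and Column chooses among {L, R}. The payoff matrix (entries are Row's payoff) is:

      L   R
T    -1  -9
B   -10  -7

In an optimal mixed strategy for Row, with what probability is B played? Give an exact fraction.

Row minima: T → -9, B → -10; maximin = -9.
Column maxima: L → -1, R → -7; minimax = -7.
-9 ≠ -7, so there is no saddle point; optimal play is mixed.
Let Row play T with probability p. Expected payoff against L: (-1)p + (-10)(1−p) = 9p − 10; against R: (-9)p + (-7)(1−p) = −2p − 7.
Setting these equal: 9p − 10 = −2p − 7 ⇒ 11p = 3 ⇒ p = 3/11, and the value is (9)·(3/11) − 10 = -83/11.
For Column: with q = P(L), equating T's and B's payoffs gives 8q − 9 = −3q − 7 ⇒ q = 2/11.

8/11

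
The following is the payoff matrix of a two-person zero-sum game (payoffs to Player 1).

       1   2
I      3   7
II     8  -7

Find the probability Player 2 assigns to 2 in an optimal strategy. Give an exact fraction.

Row minima: I → 3, II → -7; maximin = 3.
Column maxima: 1 → 8, 2 → 7; minimax = 7.
3 ≠ 7, so there is no saddle point; optimal play is mixed.
Let Player 1 play I with probability p. Expected payoff against 1: 3p + 8(1−p) = −5p + 8; against 2: 7p + (-7)(1−p) = 14p − 7.
Setting these equal: −5p + 8 = 14p − 7 ⇒ −19p = -15 ⇒ p = 15/19, and the value is (-5)·(15/19) + 8 = 77/19.
For Player 2: with q = P(1), equating I's and II's payoffs gives −4q + 7 = 15q − 7 ⇒ q = 14/19.

5/19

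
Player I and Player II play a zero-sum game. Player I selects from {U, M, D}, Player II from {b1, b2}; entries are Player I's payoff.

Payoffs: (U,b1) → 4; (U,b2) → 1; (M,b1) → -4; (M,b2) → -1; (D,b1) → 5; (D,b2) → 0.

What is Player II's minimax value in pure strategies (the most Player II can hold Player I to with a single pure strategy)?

1

Column maxima: b1 → 5, b2 → 1.
The smallest of these is 1.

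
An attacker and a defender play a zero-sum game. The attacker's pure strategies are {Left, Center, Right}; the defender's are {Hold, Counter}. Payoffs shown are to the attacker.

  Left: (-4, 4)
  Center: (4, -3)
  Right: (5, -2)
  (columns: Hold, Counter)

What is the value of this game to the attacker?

Row minima: Left → -4, Center → -3, Right → -2; maximin = -2.
Column maxima: Hold → 5, Counter → 4; minimax = 4.
-2 ≠ 4, so there is no saddle point; optimal play is mixed.
Center is strictly dominated by Right, so the attacker never plays it.
On the remaining 2×2 (Left, Right vs Hold, Counter):
Let the attacker play Left with probability p. Expected payoff against Hold: (-4)p + 5(1−p) = −9p + 5; against Counter: 4p + (-2)(1−p) = 6p − 2.
Setting these equal: −9p + 5 = 6p − 2 ⇒ −15p = -7 ⇒ p = 7/15, and the value is (-9)·(7/15) + 5 = 4/5.
For the defender: with q = P(Hold), equating Left's and Right's payoffs gives −8q + 4 = 7q − 2 ⇒ q = 2/5.

4/5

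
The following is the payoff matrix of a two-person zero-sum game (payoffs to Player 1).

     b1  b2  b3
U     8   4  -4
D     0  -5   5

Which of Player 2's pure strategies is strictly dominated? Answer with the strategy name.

b2 holds Player 1's payoff strictly below b1 in every row: 4 < 8, -5 < 0.
So b1 is strictly dominated for Player 2.

b1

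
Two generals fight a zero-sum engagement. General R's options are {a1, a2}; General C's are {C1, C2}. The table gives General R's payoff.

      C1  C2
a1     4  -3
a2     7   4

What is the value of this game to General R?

Row minima: a1 → -3, a2 → 4; maximin = 4.
Column maxima: C1 → 7, C2 → 4; minimax = 4.
Since maximin = minimax = 4, there is a saddle point and the value is 4.

4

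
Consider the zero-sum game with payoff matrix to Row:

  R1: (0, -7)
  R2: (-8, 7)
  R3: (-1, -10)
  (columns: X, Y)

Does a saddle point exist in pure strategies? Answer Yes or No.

Row minima: R1 → -7, R2 → -8, R3 → -10; maximin = -7.
Column maxima: X → 0, Y → 7; minimax = 0.
-7 ≠ 0, so no pure-strategy equilibrium exists.

No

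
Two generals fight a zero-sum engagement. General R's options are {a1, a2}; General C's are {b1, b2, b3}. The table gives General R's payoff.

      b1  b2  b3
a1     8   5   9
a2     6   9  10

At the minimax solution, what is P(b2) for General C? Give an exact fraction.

Row minima: a1 → 5, a2 → 6; maximin = 6.
Column maxima: b1 → 8, b2 → 9, b3 → 10; minimax = 8.
6 ≠ 8, so there is no saddle point; optimal play is mixed.
b3 is strictly dominated by b1 (it gives General R strictly more in every row), so General C never plays it.
On the remaining 2×2 (a1, a2 vs b1, b2):
Let General R play a1 with probability p. Expected payoff against b1: 8p + 6(1−p) = 2p + 6; against b2: 5p + 9(1−p) = −4p + 9.
Setting these equal: 2p + 6 = −4p + 9 ⇒ 6p = 3 ⇒ p = 1/2, and the value is (2)·(1/2) + 6 = 7.
For General C: with q = P(b1), equating a1's and a2's payoffs gives 3q + 5 = −3q + 9 ⇒ q = 2/3.

1/3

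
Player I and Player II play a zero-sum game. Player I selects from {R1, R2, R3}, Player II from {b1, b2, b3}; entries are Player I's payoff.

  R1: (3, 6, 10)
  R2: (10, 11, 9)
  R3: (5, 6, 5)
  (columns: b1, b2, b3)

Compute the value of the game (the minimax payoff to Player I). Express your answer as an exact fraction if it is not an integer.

Row minima: R1 → 3, R2 → 9, R3 → 5; maximin = 9.
Column maxima: b1 → 10, b2 → 11, b3 → 10; minimax = 10.
9 ≠ 10, so there is no saddle point; optimal play is mixed.
R3 is strictly dominated by R2, so Player I never plays it.
b2 is strictly dominated by b1 (it gives Player I strictly more in every row), so Player II never plays it.
On the remaining 2×2 (R1, R2 vs b1, b3):
Let Player I play R1 with probability p. Expected payoff against b1: 3p + 10(1−p) = −7p + 10; against b3: 10p + 9(1−p) = p + 9.
Setting these equal: −7p + 10 = p + 9 ⇒ −8p = -1 ⇒ p = 1/8, and the value is (-7)·(1/8) + 10 = 73/8.
For Player II: with q = P(b1), equating R1's and R2's payoffs gives −7q + 10 = q + 9 ⇒ q = 1/8.

73/8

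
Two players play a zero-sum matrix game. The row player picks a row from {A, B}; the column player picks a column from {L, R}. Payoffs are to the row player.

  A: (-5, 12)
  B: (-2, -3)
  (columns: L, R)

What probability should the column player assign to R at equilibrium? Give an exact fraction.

Row minima: A → -5, B → -3; maximin = -3.
Column maxima: L → -2, R → 12; minimax = -2.
-3 ≠ -2, so there is no saddle point; optimal play is mixed.
Let the row player play A with probability p. Expected payoff against L: (-5)p + (-2)(1−p) = −3p − 2; against R: 12p + (-3)(1−p) = 15p − 3.
Setting these equal: −3p − 2 = 15p − 3 ⇒ −18p = -1 ⇒ p = 1/18, and the value is (-3)·(1/18) − 2 = -13/6.
For the column player: with q = P(L), equating A's and B's payoffs gives −17q + 12 = q − 3 ⇒ q = 5/6.

1/6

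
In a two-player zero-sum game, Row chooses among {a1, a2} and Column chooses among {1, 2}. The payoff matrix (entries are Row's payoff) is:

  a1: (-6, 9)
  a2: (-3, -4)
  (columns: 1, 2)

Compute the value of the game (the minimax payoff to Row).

Row minima: a1 → -6, a2 → -4; maximin = -4.
Column maxima: 1 → -3, 2 → 9; minimax = -3.
-4 ≠ -3, so there is no saddle point; optimal play is mixed.
Let Row play a1 with probability p. Expected payoff against 1: (-6)p + (-3)(1−p) = −3p − 3; against 2: 9p + (-4)(1−p) = 13p − 4.
Setting these equal: −3p − 3 = 13p − 4 ⇒ −16p = -1 ⇒ p = 1/16, and the value is (-3)·(1/16) − 3 = -51/16.
For Column: with q = P(1), equating a1's and a2's payoffs gives −15q + 9 = q − 4 ⇒ q = 13/16.

-51/16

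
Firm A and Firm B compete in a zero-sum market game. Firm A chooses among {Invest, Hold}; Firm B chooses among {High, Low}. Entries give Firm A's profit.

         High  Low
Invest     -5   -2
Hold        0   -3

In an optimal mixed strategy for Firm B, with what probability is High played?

Row minima: Invest → -5, Hold → -3; maximin = -3.
Column maxima: High → 0, Low → -2; minimax = -2.
-3 ≠ -2, so there is no saddle point; optimal play is mixed.
Let Firm A play Invest with probability p. Expected payoff against High: (-5)p + 0(1−p) = −5p; against Low: (-2)p + (-3)(1−p) = p − 3.
Setting these equal: −5p = p − 3 ⇒ −6p = -3 ⇒ p = 1/2, and the value is (-5)·(1/2) = -5/2.
For Firm B: with q = P(High), equating Invest's and Hold's payoffs gives −3q − 2 = 3q − 3 ⇒ q = 1/6.

1/6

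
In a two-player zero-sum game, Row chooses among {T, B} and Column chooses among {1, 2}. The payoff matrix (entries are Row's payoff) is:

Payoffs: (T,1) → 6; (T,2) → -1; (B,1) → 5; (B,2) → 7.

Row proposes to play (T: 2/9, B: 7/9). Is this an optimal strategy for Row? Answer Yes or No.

Yes

Against 1 this mix gives (2/9)·6 + (7/9)·5 = 47/9.
Against 2 this mix gives (2/9)·(-1) + (7/9)·7 = 47/9.
All of Column's active replies (1, 2) yield 47/9, and no column does worse for Row. The mix makes Column indifferent and guarantees 47/9, so it is optimal.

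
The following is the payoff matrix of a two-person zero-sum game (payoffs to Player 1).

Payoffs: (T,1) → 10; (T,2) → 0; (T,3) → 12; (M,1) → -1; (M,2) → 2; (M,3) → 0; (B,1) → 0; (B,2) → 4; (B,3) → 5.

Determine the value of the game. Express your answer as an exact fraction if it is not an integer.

Row minima: T → 0, M → -1, B → 0; maximin = 0.
Column maxima: 1 → 10, 2 → 4, 3 → 12; minimax = 4.
0 ≠ 4, so there is no saddle point; optimal play is mixed.
M is strictly dominated by B, so Player 1 never plays it.
3 is strictly dominated by 1 (it gives Player 1 strictly more in every row), so Player 2 never plays it.
On the remaining 2×2 (T, B vs 1, 2):
Let Player 1 play T with probability p. Expected payoff against 1: 10p + 0(1−p) = 10p; against 2: 0p + 4(1−p) = −4p + 4.
Setting these equal: 10p = −4p + 4 ⇒ 14p = 4 ⇒ p = 2/7, and the value is (10)·(2/7) = 20/7.
For Player 2: with q = P(1), equating T's and B's payoffs gives 10q = −4q + 4 ⇒ q = 2/7.

20/7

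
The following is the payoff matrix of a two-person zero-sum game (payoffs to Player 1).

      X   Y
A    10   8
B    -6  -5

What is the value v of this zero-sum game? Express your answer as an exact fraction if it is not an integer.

Row minima: A → 8, B → -6; maximin = 8.
Column maxima: X → 10, Y → 8; minimax = 8.
Since maximin = minimax = 8, there is a saddle point and the value is 8.

8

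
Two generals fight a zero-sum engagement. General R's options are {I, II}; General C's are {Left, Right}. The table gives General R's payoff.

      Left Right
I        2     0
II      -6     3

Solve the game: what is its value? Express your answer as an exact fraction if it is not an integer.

6/11

Row minima: I → 0, II → -6; maximin = 0.
Column maxima: Left → 2, Right → 3; minimax = 2.
0 ≠ 2, so there is no saddle point; optimal play is mixed.
Let General R play I with probability p. Expected payoff against Left: 2p + (-6)(1−p) = 8p − 6; against Right: 0p + 3(1−p) = −3p + 3.
Setting these equal: 8p − 6 = −3p + 3 ⇒ 11p = 9 ⇒ p = 9/11, and the value is (8)·(9/11) − 6 = 6/11.
For General C: with q = P(Left), equating I's and II's payoffs gives 2q = −9q + 3 ⇒ q = 3/11.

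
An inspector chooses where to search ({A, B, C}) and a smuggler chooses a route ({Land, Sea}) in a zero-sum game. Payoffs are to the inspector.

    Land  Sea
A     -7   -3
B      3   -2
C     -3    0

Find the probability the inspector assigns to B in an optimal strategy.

Row minima: A → -7, B → -2, C → -3; maximin = -2.
Column maxima: Land → 3, Sea → 0; minimax = 0.
-2 ≠ 0, so there is no saddle point; optimal play is mixed.
A is strictly dominated by B, so the inspector never plays it.
On the remaining 2×2 (B, C vs Land, Sea):
Let the inspector play B with probability p. Expected payoff against Land: 3p + (-3)(1−p) = 6p − 3; against Sea: (-2)p + 0(1−p) = −2p.
Setting these equal: 6p − 3 = −2p ⇒ 8p = 3 ⇒ p = 3/8, and the value is (6)·(3/8) − 3 = -3/4.
For the smuggler: with q = P(Land), equating B's and C's payoffs gives 5q − 2 = −3q ⇒ q = 1/4.

3/8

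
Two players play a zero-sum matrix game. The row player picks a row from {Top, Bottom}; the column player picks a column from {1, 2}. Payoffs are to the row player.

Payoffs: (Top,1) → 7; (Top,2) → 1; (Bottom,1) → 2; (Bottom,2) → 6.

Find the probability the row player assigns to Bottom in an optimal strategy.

3/5

Row minima: Top → 1, Bottom → 2; maximin = 2.
Column maxima: 1 → 7, 2 → 6; minimax = 6.
2 ≠ 6, so there is no saddle point; optimal play is mixed.
Let the row player play Top with probability p. Expected payoff against 1: 7p + 2(1−p) = 5p + 2; against 2: 1p + 6(1−p) = −5p + 6.
Setting these equal: 5p + 2 = −5p + 6 ⇒ 10p = 4 ⇒ p = 2/5, and the value is (5)·(2/5) + 2 = 4.
For the column player: with q = P(1), equating Top's and Bottom's payoffs gives 6q + 1 = −4q + 6 ⇒ q = 1/2.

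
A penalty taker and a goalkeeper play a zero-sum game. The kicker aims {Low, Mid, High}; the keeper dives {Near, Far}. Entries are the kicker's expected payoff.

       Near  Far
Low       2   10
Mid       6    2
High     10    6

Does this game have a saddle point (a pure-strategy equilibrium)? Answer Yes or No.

No

Row minima: Low → 2, Mid → 2, High → 6; maximin = 6.
Column maxima: Near → 10, Far → 10; minimax = 10.
6 ≠ 10, so no pure-strategy equilibrium exists.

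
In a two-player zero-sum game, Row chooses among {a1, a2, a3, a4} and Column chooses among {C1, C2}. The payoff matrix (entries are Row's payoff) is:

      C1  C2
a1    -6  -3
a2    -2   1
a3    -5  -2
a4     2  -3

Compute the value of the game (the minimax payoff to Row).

-1/2

Row minima: a1 → -6, a2 → -2, a3 → -5, a4 → -3; maximin = -2.
Column maxima: C1 → 2, C2 → 1; minimax = 1.
-2 ≠ 1, so there is no saddle point; optimal play is mixed.
a1 is strictly dominated by a2, so Row never plays it.
a3 is strictly dominated by a2, so Row never plays it.
On the remaining 2×2 (a2, a4 vs C1, C2):
Let Row play a2 with probability p. Expected payoff against C1: (-2)p + 2(1−p) = −4p + 2; against C2: 1p + (-3)(1−p) = 4p − 3.
Setting these equal: −4p + 2 = 4p − 3 ⇒ −8p = -5 ⇒ p = 5/8, and the value is (-4)·(5/8) + 2 = -1/2.
For Column: with q = P(C1), equating a2's and a4's payoffs gives −3q + 1 = 5q − 3 ⇒ q = 1/2.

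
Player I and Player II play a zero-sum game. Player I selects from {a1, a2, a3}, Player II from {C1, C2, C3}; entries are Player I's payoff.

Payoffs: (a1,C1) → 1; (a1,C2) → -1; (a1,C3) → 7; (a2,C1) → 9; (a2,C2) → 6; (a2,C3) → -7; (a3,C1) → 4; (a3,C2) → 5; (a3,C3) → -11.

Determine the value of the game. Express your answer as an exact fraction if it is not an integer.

5/3

Row minima: a1 → -1, a2 → -7, a3 → -11; maximin = -1.
Column maxima: C1 → 9, C2 → 6, C3 → 7; minimax = 6.
-1 ≠ 6, so there is no saddle point; optimal play is mixed.
a3 is strictly dominated by a2, so Player I never plays it.
With a3 eliminated, C1 is strictly dominated by C2 (it gives Player I strictly more in every remaining row), so Player II never plays it.
On the remaining 2×2 (a1, a2 vs C2, C3):
Let Player I play a1 with probability p. Expected payoff against C2: (-1)p + 6(1−p) = −7p + 6; against C3: 7p + (-7)(1−p) = 14p − 7.
Setting these equal: −7p + 6 = 14p − 7 ⇒ −21p = -13 ⇒ p = 13/21, and the value is (-7)·(13/21) + 6 = 5/3.
For Player II: with q = P(C2), equating a1's and a2's payoffs gives −8q + 7 = 13q − 7 ⇒ q = 2/3.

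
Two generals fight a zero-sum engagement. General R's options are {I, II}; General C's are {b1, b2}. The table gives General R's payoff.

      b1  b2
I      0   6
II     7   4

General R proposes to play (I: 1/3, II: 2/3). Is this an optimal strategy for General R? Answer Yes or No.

Against b1 this mix gives (1/3)·0 + (2/3)·7 = 14/3.
Against b2 this mix gives (1/3)·6 + (2/3)·4 = 14/3.
All of General C's active replies (b1, b2) yield 14/3, and no column does worse for General R. The mix makes General C indifferent and guarantees 14/3, so it is optimal.

Yes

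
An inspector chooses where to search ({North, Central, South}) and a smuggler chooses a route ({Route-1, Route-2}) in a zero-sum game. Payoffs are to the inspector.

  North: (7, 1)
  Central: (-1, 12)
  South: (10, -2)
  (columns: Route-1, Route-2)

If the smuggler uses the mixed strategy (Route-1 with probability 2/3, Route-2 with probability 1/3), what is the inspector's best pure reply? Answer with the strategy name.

South

Expected payoff of North: (2/3)·7 + (1/3)·1 = 5.
Expected payoff of Central: (2/3)·(-1) + (1/3)·12 = 10/3.
Expected payoff of South: (2/3)·10 + (1/3)·(-2) = 6.
The largest is 6, so the inspector's best response is South.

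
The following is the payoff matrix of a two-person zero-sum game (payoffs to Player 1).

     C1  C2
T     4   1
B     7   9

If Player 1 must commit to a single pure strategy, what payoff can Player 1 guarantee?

Row minima: T → 1, B → 7.
The best of these is 7.

7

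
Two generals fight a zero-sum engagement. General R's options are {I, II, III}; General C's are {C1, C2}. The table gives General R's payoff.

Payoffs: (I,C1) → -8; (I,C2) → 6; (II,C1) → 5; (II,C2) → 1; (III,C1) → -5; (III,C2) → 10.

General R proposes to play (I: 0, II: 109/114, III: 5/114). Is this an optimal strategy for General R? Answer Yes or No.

Against C1 this mix gives (109/114)·5 + (5/114)·(-5) = 260/57.
Against C2 this mix gives (109/114)·1 + (5/114)·10 = 53/38.
General C will play C2, holding General R to 53/38. Shifting weight toward the row that does better against C2 would raise this floor (the equalizing mix achieves 55/19 against both C2 and C1), so the proposed strategy is not optimal.

No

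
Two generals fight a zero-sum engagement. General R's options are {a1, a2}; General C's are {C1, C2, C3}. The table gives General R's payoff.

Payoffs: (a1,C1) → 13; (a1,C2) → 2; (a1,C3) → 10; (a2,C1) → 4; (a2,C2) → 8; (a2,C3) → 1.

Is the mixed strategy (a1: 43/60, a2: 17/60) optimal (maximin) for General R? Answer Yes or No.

No

Against C1 this mix gives (43/60)·13 + (17/60)·4 = 209/20.
Against C2 this mix gives (43/60)·2 + (17/60)·8 = 37/10.
Against C3 this mix gives (43/60)·10 + (17/60)·1 = 149/20.
General C will play C2, holding General R to 37/10. Shifting weight toward the row that does better against C2 would raise this floor (the equalizing mix achieves 26/5 against both C2 and C3), so the proposed strategy is not optimal.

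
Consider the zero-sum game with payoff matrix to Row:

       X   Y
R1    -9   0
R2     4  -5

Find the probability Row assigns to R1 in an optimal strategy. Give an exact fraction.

Row minima: R1 → -9, R2 → -5; maximin = -5.
Column maxima: X → 4, Y → 0; minimax = 0.
-5 ≠ 0, so there is no saddle point; optimal play is mixed.
Let Row play R1 with probability p. Expected payoff against X: (-9)p + 4(1−p) = −13p + 4; against Y: 0p + (-5)(1−p) = 5p − 5.
Setting these equal: −13p + 4 = 5p − 5 ⇒ −18p = -9 ⇒ p = 1/2, and the value is (-13)·(1/2) + 4 = -5/2.
For Column: with q = P(X), equating R1's and R2's payoffs gives −9q = 9q − 5 ⇒ q = 5/18.

1/2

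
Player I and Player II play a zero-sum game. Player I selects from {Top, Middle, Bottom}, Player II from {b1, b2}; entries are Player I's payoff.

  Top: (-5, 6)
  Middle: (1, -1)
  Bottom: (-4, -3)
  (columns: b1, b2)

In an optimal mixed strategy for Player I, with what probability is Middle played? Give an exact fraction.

11/13

Row minima: Top → -5, Middle → -1, Bottom → -4; maximin = -1.
Column maxima: b1 → 1, b2 → 6; minimax = 1.
-1 ≠ 1, so there is no saddle point; optimal play is mixed.
Bottom is strictly dominated by Middle, so Player I never plays it.
On the remaining 2×2 (Top, Middle vs b1, b2):
Let Player I play Top with probability p. Expected payoff against b1: (-5)p + 1(1−p) = −6p + 1; against b2: 6p + (-1)(1−p) = 7p − 1.
Setting these equal: −6p + 1 = 7p − 1 ⇒ −13p = -2 ⇒ p = 2/13, and the value is (-6)·(2/13) + 1 = 1/13.
For Player II: with q = P(b1), equating Top's and Middle's payoffs gives −11q + 6 = 2q − 1 ⇒ q = 7/13.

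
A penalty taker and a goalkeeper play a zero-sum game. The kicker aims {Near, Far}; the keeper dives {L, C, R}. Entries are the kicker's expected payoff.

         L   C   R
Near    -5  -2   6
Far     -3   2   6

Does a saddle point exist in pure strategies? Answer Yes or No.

Yes

Row minima: Near → -5, Far → -3; maximin = -3.
Column maxima: L → -3, C → 2, R → 6; minimax = -3.
maximin = minimax = -3, so a saddle point exists.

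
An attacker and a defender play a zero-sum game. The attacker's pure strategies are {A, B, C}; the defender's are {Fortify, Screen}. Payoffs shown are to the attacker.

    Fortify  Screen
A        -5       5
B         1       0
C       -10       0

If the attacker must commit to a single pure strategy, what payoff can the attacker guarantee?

Row minima: A → -5, B → 0, C → -10.
The best of these is 0.

0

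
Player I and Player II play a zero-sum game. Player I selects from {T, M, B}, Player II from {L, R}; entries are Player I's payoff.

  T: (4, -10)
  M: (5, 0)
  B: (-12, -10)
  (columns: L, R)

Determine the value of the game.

0

Row minima: T → -10, M → 0, B → -12; maximin = 0.
Column maxima: L → 5, R → 0; minimax = 0.
Since maximin = minimax = 0, there is a saddle point and the value is 0.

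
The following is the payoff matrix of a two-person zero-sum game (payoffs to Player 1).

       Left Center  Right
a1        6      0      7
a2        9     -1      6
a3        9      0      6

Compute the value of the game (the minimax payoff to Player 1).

Row minima: a1 → 0, a2 → -1, a3 → 0; maximin = 0.
Column maxima: Left → 9, Center → 0, Right → 7; minimax = 0.
Since maximin = minimax = 0, there is a saddle point and the value is 0.

0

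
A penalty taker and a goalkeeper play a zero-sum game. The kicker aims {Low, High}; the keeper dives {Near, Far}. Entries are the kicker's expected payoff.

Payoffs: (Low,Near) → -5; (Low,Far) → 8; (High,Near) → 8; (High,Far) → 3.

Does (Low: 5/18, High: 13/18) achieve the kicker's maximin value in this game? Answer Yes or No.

Yes

Against Near this mix gives (5/18)·(-5) + (13/18)·8 = 79/18.
Against Far this mix gives (5/18)·8 + (13/18)·3 = 79/18.
All of the keeper's active replies (Near, Far) yield 79/18, and no column does worse for the kicker. The mix makes the keeper indifferent and guarantees 79/18, so it is optimal.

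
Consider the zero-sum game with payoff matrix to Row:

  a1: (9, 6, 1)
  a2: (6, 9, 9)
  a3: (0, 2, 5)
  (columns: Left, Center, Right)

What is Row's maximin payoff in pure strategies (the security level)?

Row minima: a1 → 1, a2 → 6, a3 → 0.
The best of these is 6.

6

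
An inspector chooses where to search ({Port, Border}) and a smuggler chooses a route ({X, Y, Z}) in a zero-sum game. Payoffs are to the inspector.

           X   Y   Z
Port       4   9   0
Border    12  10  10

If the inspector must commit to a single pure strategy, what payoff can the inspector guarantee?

10

Row minima: Port → 0, Border → 10.
The best of these is 10.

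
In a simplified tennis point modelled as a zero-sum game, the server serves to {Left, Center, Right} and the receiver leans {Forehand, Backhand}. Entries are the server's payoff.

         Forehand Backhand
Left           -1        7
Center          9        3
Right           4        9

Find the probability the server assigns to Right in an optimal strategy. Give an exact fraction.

6/11

Row minima: Left → -1, Center → 3, Right → 4; maximin = 4.
Column maxima: Forehand → 9, Backhand → 9; minimax = 9.
4 ≠ 9, so there is no saddle point; optimal play is mixed.
Left is strictly dominated by Right, so the server never plays it.
On the remaining 2×2 (Center, Right vs Forehand, Backhand):
Let the server play Center with probability p. Expected payoff against Forehand: 9p + 4(1−p) = 5p + 4; against Backhand: 3p + 9(1−p) = −6p + 9.
Setting these equal: 5p + 4 = −6p + 9 ⇒ 11p = 5 ⇒ p = 5/11, and the value is (5)·(5/11) + 4 = 69/11.
For the receiver: with q = P(Forehand), equating Center's and Right's payoffs gives 6q + 3 = −5q + 9 ⇒ q = 6/11.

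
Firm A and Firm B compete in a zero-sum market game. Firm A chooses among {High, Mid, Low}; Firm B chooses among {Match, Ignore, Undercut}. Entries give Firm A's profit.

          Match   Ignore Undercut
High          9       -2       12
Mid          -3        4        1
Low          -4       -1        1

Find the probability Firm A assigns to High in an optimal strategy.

Row minima: High → -2, Mid → -3, Low → -4; maximin = -2.
Column maxima: Match → 9, Ignore → 4, Undercut → 12; minimax = 4.
-2 ≠ 4, so there is no saddle point; optimal play is mixed.
Undercut is strictly dominated by Match (it gives Firm A strictly more in every row), so Firm B never plays it.
With Undercut eliminated, Low is strictly dominated by Mid (Mid gives Firm A strictly more in every remaining column), so Firm A never plays it.
On the remaining 2×2 (High, Mid vs Match, Ignore):
Let Firm A play High with probability p. Expected payoff against Match: 9p + (-3)(1−p) = 12p − 3; against Ignore: (-2)p + 4(1−p) = −6p + 4.
Setting these equal: 12p − 3 = −6p + 4 ⇒ 18p = 7 ⇒ p = 7/18, and the value is (12)·(7/18) − 3 = 5/3.
For Firm B: with q = P(Match), equating High's and Mid's payoffs gives 11q − 2 = −7q + 4 ⇒ q = 1/3.

7/18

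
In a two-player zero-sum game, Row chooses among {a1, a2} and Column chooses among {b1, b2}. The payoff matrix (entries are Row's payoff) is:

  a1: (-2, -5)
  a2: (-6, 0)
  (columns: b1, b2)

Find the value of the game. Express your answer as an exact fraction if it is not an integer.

Row minima: a1 → -5, a2 → -6; maximin = -5.
Column maxima: b1 → -2, b2 → 0; minimax = -2.
-5 ≠ -2, so there is no saddle point; optimal play is mixed.
Let Row play a1 with probability p. Expected payoff against b1: (-2)p + (-6)(1−p) = 4p − 6; against b2: (-5)p + 0(1−p) = −5p.
Setting these equal: 4p − 6 = −5p ⇒ 9p = 6 ⇒ p = 2/3, and the value is (4)·(2/3) − 6 = -10/3.
For Column: with q = P(b1), equating a1's and a2's payoffs gives 3q − 5 = −6q ⇒ q = 5/9.

-10/3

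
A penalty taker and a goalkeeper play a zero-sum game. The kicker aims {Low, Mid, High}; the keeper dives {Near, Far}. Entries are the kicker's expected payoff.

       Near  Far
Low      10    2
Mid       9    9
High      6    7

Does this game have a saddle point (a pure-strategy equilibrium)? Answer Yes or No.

Yes

Row minima: Low → 2, Mid → 9, High → 6; maximin = 9.
Column maxima: Near → 10, Far → 9; minimax = 9.
maximin = minimax = 9, so a saddle point exists.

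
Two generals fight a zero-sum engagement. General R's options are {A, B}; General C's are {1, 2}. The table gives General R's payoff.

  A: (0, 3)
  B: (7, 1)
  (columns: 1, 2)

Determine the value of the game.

Row minima: A → 0, B → 1; maximin = 1.
Column maxima: 1 → 7, 2 → 3; minimax = 3.
1 ≠ 3, so there is no saddle point; optimal play is mixed.
Let General R play A with probability p. Expected payoff against 1: 0p + 7(1−p) = −7p + 7; against 2: 3p + 1(1−p) = 2p + 1.
Setting these equal: −7p + 7 = 2p + 1 ⇒ −9p = -6 ⇒ p = 2/3, and the value is (-7)·(2/3) + 7 = 7/3.
For General C: with q = P(1), equating A's and B's payoffs gives −3q + 3 = 6q + 1 ⇒ q = 2/9.

7/3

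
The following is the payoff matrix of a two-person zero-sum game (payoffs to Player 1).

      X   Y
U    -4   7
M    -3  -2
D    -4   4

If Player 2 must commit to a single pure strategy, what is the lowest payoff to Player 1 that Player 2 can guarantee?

Column maxima: X → -3, Y → 7.
The smallest of these is -3.

-3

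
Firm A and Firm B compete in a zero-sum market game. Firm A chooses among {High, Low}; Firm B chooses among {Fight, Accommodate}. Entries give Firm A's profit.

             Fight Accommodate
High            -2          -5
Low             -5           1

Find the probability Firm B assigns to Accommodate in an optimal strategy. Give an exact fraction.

Row minima: High → -5, Low → -5; maximin = -5.
Column maxima: Fight → -2, Accommodate → 1; minimax = -2.
-5 ≠ -2, so there is no saddle point; optimal play is mixed.
Let Firm A play High with probability p. Expected payoff against Fight: (-2)p + (-5)(1−p) = 3p − 5; against Accommodate: (-5)p + 1(1−p) = −6p + 1.
Setting these equal: 3p − 5 = −6p + 1 ⇒ 9p = 6 ⇒ p = 2/3, and the value is (3)·(2/3) − 5 = -3.
For Firm B: with q = P(Fight), equating High's and Low's payoffs gives 3q − 5 = −6q + 1 ⇒ q = 2/3.

1/3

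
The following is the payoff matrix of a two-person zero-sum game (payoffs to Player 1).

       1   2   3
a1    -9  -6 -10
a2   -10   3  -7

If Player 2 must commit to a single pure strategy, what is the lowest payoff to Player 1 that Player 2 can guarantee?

-9

Column maxima: 1 → -9, 2 → 3, 3 → -7.
The smallest of these is -9.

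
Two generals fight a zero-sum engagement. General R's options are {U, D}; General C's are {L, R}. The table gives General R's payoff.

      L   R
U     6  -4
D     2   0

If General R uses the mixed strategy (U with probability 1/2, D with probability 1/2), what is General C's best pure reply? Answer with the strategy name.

R

If General C plays L, General R's expected payoff is (1/2)·6 + (1/2)·2 = 4.
If General C plays R, General R's expected payoff is (1/2)·(-4) + (1/2)·0 = -2.
General C minimizes General R's payoff; the smallest is -2, so the best response is R.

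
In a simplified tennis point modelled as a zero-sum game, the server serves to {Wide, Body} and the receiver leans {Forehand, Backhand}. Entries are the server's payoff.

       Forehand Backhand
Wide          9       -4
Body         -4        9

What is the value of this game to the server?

5/2

Row minima: Wide → -4, Body → -4; maximin = -4.
Column maxima: Forehand → 9, Backhand → 9; minimax = 9.
-4 ≠ 9, so there is no saddle point; optimal play is mixed.
Let the server play Wide with probability p. Expected payoff against Forehand: 9p + (-4)(1−p) = 13p − 4; against Backhand: (-4)p + 9(1−p) = −13p + 9.
Setting these equal: 13p − 4 = −13p + 9 ⇒ 26p = 13 ⇒ p = 1/2, and the value is (13)·(1/2) − 4 = 5/2.
For the receiver: with q = P(Forehand), equating Wide's and Body's payoffs gives 13q − 4 = −13q + 9 ⇒ q = 1/2.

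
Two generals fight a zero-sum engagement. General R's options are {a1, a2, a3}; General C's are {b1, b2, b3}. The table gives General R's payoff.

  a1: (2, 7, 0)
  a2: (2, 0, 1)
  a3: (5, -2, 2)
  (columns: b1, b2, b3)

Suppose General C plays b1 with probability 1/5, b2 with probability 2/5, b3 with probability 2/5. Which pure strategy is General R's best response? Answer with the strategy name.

a1

Expected payoff of a1: (1/5)·2 + (2/5)·7 + (2/5)·0 = 16/5.
Expected payoff of a2: (1/5)·2 + (2/5)·0 + (2/5)·1 = 4/5.
Expected payoff of a3: (1/5)·5 + (2/5)·(-2) + (2/5)·2 = 1.
The largest is 16/5, so General R's best response is a1.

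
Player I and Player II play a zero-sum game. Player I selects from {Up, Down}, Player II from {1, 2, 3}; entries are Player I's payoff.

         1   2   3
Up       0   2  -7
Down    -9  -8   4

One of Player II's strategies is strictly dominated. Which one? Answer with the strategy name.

1 holds Player I's payoff strictly below 2 in every row: 0 < 2, -9 < -8.
So 2 is strictly dominated for Player II.

2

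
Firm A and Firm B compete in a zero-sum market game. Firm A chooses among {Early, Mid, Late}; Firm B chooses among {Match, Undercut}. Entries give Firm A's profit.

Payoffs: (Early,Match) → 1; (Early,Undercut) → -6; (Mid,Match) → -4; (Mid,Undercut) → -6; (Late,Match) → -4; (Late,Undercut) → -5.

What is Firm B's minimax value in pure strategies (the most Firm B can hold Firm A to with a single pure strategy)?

Column maxima: Match → 1, Undercut → -5.
The smallest of these is -5.

-5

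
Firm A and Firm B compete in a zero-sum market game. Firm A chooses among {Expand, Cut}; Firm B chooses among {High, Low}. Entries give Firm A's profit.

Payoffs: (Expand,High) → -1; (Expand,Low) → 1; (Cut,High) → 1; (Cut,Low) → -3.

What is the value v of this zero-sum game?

Row minima: Expand → -1, Cut → -3; maximin = -1.
Column maxima: High → 1, Low → 1; minimax = 1.
-1 ≠ 1, so there is no saddle point; optimal play is mixed.
Let Firm A play Expand with probability p. Expected payoff against High: (-1)p + 1(1−p) = −2p + 1; against Low: 1p + (-3)(1−p) = 4p − 3.
Setting these equal: −2p + 1 = 4p − 3 ⇒ −6p = -4 ⇒ p = 2/3, and the value is (-2)·(2/3) + 1 = -1/3.
For Firm B: with q = P(High), equating Expand's and Cut's payoffs gives −2q + 1 = 4q − 3 ⇒ q = 2/3.

-1/3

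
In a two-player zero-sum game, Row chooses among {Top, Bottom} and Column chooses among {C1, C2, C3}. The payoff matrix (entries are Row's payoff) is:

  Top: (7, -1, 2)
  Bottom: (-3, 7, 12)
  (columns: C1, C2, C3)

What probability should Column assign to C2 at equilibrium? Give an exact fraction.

5/9

Row minima: Top → -1, Bottom → -3; maximin = -1.
Column maxima: C1 → 7, C2 → 7, C3 → 12; minimax = 7.
-1 ≠ 7, so there is no saddle point; optimal play is mixed.
C3 is strictly dominated by C2 (it gives Row strictly more in every row), so Column never plays it.
On the remaining 2×2 (Top, Bottom vs C1, C2):
Let Row play Top with probability p. Expected payoff against C1: 7p + (-3)(1−p) = 10p − 3; against C2: (-1)p + 7(1−p) = −8p + 7.
Setting these equal: 10p − 3 = −8p + 7 ⇒ 18p = 10 ⇒ p = 5/9, and the value is (10)·(5/9) − 3 = 23/9.
For Column: with q = P(C1), equating Top's and Bottom's payoffs gives 8q − 1 = −10q + 7 ⇒ q = 4/9.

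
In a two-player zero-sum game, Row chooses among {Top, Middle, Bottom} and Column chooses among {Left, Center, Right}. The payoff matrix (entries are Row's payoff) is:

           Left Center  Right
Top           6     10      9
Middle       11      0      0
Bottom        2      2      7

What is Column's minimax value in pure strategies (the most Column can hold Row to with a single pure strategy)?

9

Column maxima: Left → 11, Center → 10, Right → 9.
The smallest of these is 9.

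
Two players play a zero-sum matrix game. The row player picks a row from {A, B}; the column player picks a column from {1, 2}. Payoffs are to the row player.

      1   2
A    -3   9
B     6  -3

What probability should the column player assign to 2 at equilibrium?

3/7

Row minima: A → -3, B → -3; maximin = -3.
Column maxima: 1 → 6, 2 → 9; minimax = 6.
-3 ≠ 6, so there is no saddle point; optimal play is mixed.
Let the row player play A with probability p. Expected payoff against 1: (-3)p + 6(1−p) = −9p + 6; against 2: 9p + (-3)(1−p) = 12p − 3.
Setting these equal: −9p + 6 = 12p − 3 ⇒ −21p = -9 ⇒ p = 3/7, and the value is (-9)·(3/7) + 6 = 15/7.
For the column player: with q = P(1), equating A's and B's payoffs gives −12q + 9 = 9q − 3 ⇒ q = 4/7.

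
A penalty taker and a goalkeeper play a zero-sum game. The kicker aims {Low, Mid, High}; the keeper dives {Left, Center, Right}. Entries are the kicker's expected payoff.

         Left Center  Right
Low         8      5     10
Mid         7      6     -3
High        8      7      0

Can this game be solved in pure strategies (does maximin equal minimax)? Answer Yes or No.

No

Row minima: Low → 5, Mid → -3, High → 0; maximin = 5.
Column maxima: Left → 8, Center → 7, Right → 10; minimax = 7.
5 ≠ 7, so no pure-strategy equilibrium exists.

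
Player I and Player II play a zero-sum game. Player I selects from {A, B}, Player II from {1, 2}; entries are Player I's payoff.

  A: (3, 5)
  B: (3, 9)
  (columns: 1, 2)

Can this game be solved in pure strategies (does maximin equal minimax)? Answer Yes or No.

Yes

Row minima: A → 3, B → 3; maximin = 3.
Column maxima: 1 → 3, 2 → 9; minimax = 3.
maximin = minimax = 3, so a saddle point exists.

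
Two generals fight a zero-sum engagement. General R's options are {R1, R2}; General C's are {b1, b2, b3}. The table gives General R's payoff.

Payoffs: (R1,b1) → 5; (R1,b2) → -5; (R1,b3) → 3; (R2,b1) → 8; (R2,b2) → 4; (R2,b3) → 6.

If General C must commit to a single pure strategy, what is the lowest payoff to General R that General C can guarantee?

Column maxima: b1 → 8, b2 → 4, b3 → 6.
The smallest of these is 4.

4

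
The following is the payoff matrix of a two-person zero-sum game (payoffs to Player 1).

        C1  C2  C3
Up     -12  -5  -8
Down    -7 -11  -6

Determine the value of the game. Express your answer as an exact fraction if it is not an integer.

Row minima: Up → -12, Down → -11; maximin = -11.
Column maxima: C1 → -7, C2 → -5, C3 → -6; minimax = -7.
-11 ≠ -7, so there is no saddle point; optimal play is mixed.
C3 is strictly dominated by C1 (it gives Player 1 strictly more in every row), so Player 2 never plays it.
On the remaining 2×2 (Up, Down vs C1, C2):
Let Player 1 play Up with probability p. Expected payoff against C1: (-12)p + (-7)(1−p) = −5p − 7; against C2: (-5)p + (-11)(1−p) = 6p − 11.
Setting these equal: −5p − 7 = 6p − 11 ⇒ −11p = -4 ⇒ p = 4/11, and the value is (-5)·(4/11) − 7 = -97/11.
For Player 2: with q = P(C1), equating Up's and Down's payoffs gives −7q − 5 = 4q − 11 ⇒ q = 6/11.

-97/11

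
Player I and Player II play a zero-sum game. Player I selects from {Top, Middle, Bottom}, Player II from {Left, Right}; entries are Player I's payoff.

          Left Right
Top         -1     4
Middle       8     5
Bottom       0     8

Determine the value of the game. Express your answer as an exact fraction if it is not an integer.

64/11

Row minima: Top → -1, Middle → 5, Bottom → 0; maximin = 5.
Column maxima: Left → 8, Right → 8; minimax = 8.
5 ≠ 8, so there is no saddle point; optimal play is mixed.
Top is strictly dominated by Middle, so Player I never plays it.
On the remaining 2×2 (Middle, Bottom vs Left, Right):
Let Player I play Middle with probability p. Expected payoff against Left: 8p + 0(1−p) = 8p; against Right: 5p + 8(1−p) = −3p + 8.
Setting these equal: 8p = −3p + 8 ⇒ 11p = 8 ⇒ p = 8/11, and the value is (8)·(8/11) = 64/11.
For Player II: with q = P(Left), equating Middle's and Bottom's payoffs gives 3q + 5 = −8q + 8 ⇒ q = 3/11.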